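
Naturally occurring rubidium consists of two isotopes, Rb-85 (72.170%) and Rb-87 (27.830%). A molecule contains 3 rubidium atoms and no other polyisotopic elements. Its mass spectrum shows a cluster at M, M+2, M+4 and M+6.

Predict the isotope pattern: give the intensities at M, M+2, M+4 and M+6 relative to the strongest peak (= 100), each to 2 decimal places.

Expanding (0.72170 + 0.27830)^3:
P(M) = 0.72170^3 = 0.375898
P(M+2) = 3 × 0.72170^2 × 0.27830^1 = 0.434858
P(M+4) = 3 × 0.72170^1 × 0.27830^2 = 0.167689
P(M+6) = 0.27830^3 = 0.021555
The M+2 peak is largest (0.434858); scaling to 100 gives 86.44 : 100.00 : 38.56 : 4.96.

86.44 : 100.00 : 38.56 : 4.96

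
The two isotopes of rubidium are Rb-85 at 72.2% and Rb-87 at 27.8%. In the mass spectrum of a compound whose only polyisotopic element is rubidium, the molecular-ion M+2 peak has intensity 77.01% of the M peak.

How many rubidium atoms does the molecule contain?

2

The M+2/M ratio from n Rb atoms is n · q/p = n · 0.278/0.722.
n = 0.7701 × 0.722/0.278 = 2.00 ≈ 2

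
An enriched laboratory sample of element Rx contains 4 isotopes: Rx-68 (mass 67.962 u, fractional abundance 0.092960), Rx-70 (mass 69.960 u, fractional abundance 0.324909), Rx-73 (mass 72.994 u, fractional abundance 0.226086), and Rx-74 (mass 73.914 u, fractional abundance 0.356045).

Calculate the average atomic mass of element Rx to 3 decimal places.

71.868 u

The abundance-weighted mean is 0.092960 × 67.962 + 0.324909 × 69.960 + 0.226086 × 72.994 + 0.356045 × 73.914
= 6.3177 + 22.7306 + 16.5029 + 26.3167 = 71.8679 u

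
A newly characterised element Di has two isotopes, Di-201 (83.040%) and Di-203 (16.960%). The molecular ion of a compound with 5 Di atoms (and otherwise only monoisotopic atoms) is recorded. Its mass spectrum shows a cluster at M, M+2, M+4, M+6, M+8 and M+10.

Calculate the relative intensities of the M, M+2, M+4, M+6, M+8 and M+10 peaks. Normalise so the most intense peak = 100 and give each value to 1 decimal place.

97.9 : 100.0 : 40.8 : 8.3 : 0.9 : 0.0

Each Di atom is independently Di-201 (p = 0.83040) or Di-203 (q = 0.16960); the cluster is the binomial expansion (p + q)^5.
P(M) = 0.83040^5 = 0.394854
P(M+2) = 5 × 0.83040^4 × 0.16960^1 = 0.403223
P(M+4) = 10 × 0.83040^3 × 0.16960^2 = 0.164708
P(M+6) = 10 × 0.83040^2 × 0.16960^3 = 0.033640
P(M+8) = 5 × 0.83040^1 × 0.16960^4 = 0.003435
P(M+10) = 0.16960^5 = 0.000140
The M+2 peak is largest (0.403223); scaling to 100 gives 97.9 : 100.0 : 40.8 : 8.3 : 0.9 : 0.0.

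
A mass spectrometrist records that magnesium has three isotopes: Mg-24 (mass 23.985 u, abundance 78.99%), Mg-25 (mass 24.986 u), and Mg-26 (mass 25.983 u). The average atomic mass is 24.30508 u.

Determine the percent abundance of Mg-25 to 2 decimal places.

10.00%

Let x and y be the fractions of Mg-25 and Mg-26. Then x + y = 1 − 0.7899 = 0.2101 and 24.986x + 25.983y = 24.30508 − 0.7899×23.985 = 5.3593285.
Substituting: 24.986x + 25.983(0.2101 − x) = 5.3593285
(24.986 − 25.983)x = -0.0996998  ⇒  x = 0.10000, y = 0.11010
Mg-25: 10.00%, Mg-26: 11.01%.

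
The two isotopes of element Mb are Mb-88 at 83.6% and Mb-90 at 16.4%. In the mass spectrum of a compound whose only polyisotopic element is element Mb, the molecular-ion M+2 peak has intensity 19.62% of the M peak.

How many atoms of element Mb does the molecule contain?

The M+2/M ratio from n Mb atoms is n · q/p = n · 0.164/0.836.
n = 0.1962 × 0.836/0.164 = 1.00 ≈ 1

1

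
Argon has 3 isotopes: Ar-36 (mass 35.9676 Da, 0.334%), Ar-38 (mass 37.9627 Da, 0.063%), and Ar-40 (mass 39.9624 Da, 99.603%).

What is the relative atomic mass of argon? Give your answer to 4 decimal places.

39.9478 Da

The abundance-weighted mean is 0.00334 × 35.9676 + 0.00063 × 37.9627 + 0.99603 × 39.9624
= 0.12013 + 0.02392 + 39.80375 = 39.94780 Da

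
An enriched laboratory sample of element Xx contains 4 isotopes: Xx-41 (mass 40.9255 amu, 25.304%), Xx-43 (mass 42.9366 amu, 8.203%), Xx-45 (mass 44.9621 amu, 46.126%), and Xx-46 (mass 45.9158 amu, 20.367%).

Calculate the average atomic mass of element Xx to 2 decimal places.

The abundance-weighted mean is 0.25304 × 40.9255 + 0.08203 × 42.9366 + 0.46126 × 44.9621 + 0.20367 × 45.9158
= 10.35579 + 3.52209 + 20.73922 + 9.35167 = 43.96877 amu

43.97 amu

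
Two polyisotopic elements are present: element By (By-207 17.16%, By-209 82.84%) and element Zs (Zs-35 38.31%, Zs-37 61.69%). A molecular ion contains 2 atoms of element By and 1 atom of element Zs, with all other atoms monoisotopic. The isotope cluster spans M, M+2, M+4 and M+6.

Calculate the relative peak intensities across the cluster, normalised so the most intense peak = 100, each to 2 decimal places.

2.57 : 29.00 : 100.00 : 96.59

Element By pattern (n=2): 0.02944656 : 0.28430688 : 0.68624656
Element Zs pattern (n=1): 0.3831 : 0.6169
Convolve the two distributions (both contribute in 2-u steps):
  M: 0.02944656×0.3831 = 0.011281
  M+2: 0.02944656×0.6169 + 0.28430688×0.3831 = 0.127084
  M+4: 0.28430688×0.6169 + 0.68624656×0.3831 = 0.438290
  M+6: 0.68624656×0.6169 = 0.423346
Scale to base peak (0.438290) = 100: 2.57 : 29.00 : 100.00 : 96.59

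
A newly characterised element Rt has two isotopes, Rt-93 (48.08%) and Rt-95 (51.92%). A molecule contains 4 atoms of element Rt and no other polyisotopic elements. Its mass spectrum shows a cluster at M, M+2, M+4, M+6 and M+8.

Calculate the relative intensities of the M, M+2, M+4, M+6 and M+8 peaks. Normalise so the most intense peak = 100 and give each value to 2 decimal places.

Each Rt atom is independently Rt-93 (p = 0.4808) or Rt-95 (q = 0.5192); the cluster is the binomial expansion (p + q)^4.
P(M) = 0.4808^4 = 0.053439
P(M+2) = 4 × 0.4808^3 × 0.5192^1 = 0.230828
P(M+4) = 6 × 0.4808^2 × 0.5192^2 = 0.373895
P(M+6) = 4 × 0.4808^1 × 0.5192^3 = 0.269171
P(M+8) = 0.5192^4 = 0.072667
The M+4 peak is largest (0.373895); scaling to 100 gives 14.29 : 61.74 : 100.00 : 71.99 : 19.44.

14.29 : 61.74 : 100.00 : 71.99 : 19.44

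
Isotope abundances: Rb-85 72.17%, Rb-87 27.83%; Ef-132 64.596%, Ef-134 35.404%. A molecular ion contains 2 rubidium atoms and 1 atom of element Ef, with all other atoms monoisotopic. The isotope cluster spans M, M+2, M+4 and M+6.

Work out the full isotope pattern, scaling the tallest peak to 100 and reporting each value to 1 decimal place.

Rubidium pattern (n=2): 0.52085089 : 0.40169822 : 0.07745089
Element Ef pattern (n=1): 0.64596 : 0.35404
Convolve the two distributions (both contribute in 2-u steps):
  M: 0.52085089×0.64596 = 0.336449
  M+2: 0.52085089×0.35404 + 0.40169822×0.64596 = 0.443883
  M+4: 0.40169822×0.35404 + 0.07745089×0.64596 = 0.192247
  M+6: 0.07745089×0.35404 = 0.027421
Scale to base peak (0.443883) = 100: 75.8 : 100.0 : 43.3 : 6.2

75.8 : 100.0 : 43.3 : 6.2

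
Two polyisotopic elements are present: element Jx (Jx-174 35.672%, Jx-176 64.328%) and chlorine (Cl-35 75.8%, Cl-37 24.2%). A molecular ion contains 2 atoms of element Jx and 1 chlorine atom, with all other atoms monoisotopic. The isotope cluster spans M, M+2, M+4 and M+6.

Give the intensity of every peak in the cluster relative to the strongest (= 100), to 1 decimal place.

Element Jx pattern (n=2): 0.12724916 : 0.45894168 : 0.41380916
Chlorine pattern (n=1): 0.7580 : 0.2420
Convolve the two distributions (both contribute in 2-u steps):
  M: 0.12724916×0.7580 = 0.096455
  M+2: 0.12724916×0.2420 + 0.45894168×0.7580 = 0.378672
  M+4: 0.45894168×0.2420 + 0.41380916×0.7580 = 0.424731
  M+6: 0.41380916×0.2420 = 0.100142
Scale to base peak (0.424731) = 100: 22.7 : 89.2 : 100.0 : 23.6

22.7 : 89.2 : 100.0 : 23.6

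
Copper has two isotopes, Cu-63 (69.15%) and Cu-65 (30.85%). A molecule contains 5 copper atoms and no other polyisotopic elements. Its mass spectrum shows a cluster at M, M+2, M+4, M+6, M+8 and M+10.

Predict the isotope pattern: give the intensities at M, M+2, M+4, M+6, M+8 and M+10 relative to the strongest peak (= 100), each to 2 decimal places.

44.83 : 100.00 : 89.23 : 39.81 : 8.88 : 0.79

Each Cu atom is independently Cu-63 (p = 0.6915) or Cu-65 (q = 0.3085); the cluster is the binomial expansion (p + q)^5.
P(M) = 0.6915^5 = 0.158111
P(M+2) = 5 × 0.6915^4 × 0.3085^1 = 0.352691
P(M+4) = 10 × 0.6915^3 × 0.3085^2 = 0.314693
P(M+6) = 10 × 0.6915^2 × 0.3085^3 = 0.140394
P(M+8) = 5 × 0.6915^1 × 0.3085^4 = 0.031317
P(M+10) = 0.3085^5 = 0.002794
The M+2 peak is largest (0.352691); scaling to 100 gives 44.83 : 100.00 : 89.23 : 39.81 : 8.88 : 0.79.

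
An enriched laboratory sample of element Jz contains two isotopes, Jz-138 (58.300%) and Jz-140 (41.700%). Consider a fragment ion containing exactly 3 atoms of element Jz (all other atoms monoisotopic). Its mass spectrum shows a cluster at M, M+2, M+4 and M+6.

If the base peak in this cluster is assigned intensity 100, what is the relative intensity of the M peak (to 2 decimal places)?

46.60

Term probabilities: M 0.1982, M+2 0.4252, M+4 0.3041, M+6 0.0725. Base peak = M+2.
P(M+2) = C(3,1) × 0.58300^2 × 0.41700^1 = 3 × 0.339889 × 0.4170 = 0.425201 (base)
P(M) = C(3,0) × 0.58300^3 × 0.41700^0 = 1 × 0.19815529 × 1.0000 = 0.198155
Relative intensity = 0.198155 / 0.425201 × 100 = 46.60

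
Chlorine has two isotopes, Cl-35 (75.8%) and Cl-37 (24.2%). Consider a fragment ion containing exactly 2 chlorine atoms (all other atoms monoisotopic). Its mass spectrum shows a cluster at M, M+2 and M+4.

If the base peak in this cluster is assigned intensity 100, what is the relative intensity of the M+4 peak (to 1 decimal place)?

10.2

Term probabilities: M 0.5746, M+2 0.3669, M+4 0.0586. Base peak = M.
P(M) = C(2,0) × 0.758^2 × 0.242^0 = 1 × 0.574564 × 1.0000 = 0.574564 (base)
P(M+4) = C(2,2) × 0.758^0 × 0.242^2 = 1 × 1.0000 × 0.058564 = 0.058564
Relative intensity = 0.058564 / 0.574564 × 100 = 10.2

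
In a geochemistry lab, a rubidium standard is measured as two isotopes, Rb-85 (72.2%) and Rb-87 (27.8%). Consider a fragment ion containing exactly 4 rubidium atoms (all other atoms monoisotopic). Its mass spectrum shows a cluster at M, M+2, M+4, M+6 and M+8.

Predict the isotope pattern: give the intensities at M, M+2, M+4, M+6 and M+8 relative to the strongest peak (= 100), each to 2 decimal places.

64.93 : 100.00 : 57.76 : 14.83 : 1.43

Expanding (0.722 + 0.278)^4:
P(M) = 0.722^4 = 0.271737
P(M+2) = 4 × 0.722^3 × 0.278^1 = 0.418520
P(M+4) = 6 × 0.722^2 × 0.278^2 = 0.241721
P(M+6) = 4 × 0.722^1 × 0.278^3 = 0.062049
P(M+8) = 0.278^4 = 0.005973
The M+2 peak is largest (0.418520); scaling to 100 gives 64.93 : 100.00 : 57.76 : 14.83 : 1.43.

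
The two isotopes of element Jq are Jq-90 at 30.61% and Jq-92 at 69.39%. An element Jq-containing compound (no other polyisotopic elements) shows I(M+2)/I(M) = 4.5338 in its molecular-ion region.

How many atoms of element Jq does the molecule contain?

The M+2/M ratio from n Jq atoms is n · q/p = n · 0.6939/0.3061.
n = 4.5338 × 0.3061/0.6939 = 2.00 ≈ 2

2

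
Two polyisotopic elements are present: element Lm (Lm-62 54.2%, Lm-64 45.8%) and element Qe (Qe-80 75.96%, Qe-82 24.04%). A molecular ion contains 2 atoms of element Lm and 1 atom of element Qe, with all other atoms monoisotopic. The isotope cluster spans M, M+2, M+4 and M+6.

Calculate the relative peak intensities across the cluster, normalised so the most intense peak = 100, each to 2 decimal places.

49.84 : 100.00 : 62.24 : 11.26

Element Lm pattern (n=2): 0.293764 : 0.496472 : 0.209764
Element Qe pattern (n=1): 0.7596 : 0.2404
Convolve the two distributions (both contribute in 2-u steps):
  M: 0.293764×0.7596 = 0.223143
  M+2: 0.293764×0.2404 + 0.496472×0.7596 = 0.447741
  M+4: 0.496472×0.2404 + 0.209764×0.7596 = 0.278689
  M+6: 0.209764×0.2404 = 0.050427
Scale to base peak (0.447741) = 100: 49.84 : 100.00 : 62.24 : 11.26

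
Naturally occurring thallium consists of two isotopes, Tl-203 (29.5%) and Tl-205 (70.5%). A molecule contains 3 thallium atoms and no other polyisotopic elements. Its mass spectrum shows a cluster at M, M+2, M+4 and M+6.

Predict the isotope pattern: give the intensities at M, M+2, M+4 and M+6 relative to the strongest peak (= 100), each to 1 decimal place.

Each Tl atom is independently Tl-203 (p = 0.295) or Tl-205 (q = 0.705); the cluster is the binomial expansion (p + q)^3.
P(M) = 0.295^3 = 0.025672
P(M+2) = 3 × 0.295^2 × 0.705^1 = 0.184058
P(M+4) = 3 × 0.295^1 × 0.705^2 = 0.439867
P(M+6) = 0.705^3 = 0.350403
The M+4 peak is largest (0.439867); scaling to 100 gives 5.8 : 41.8 : 100.0 : 79.7.

5.8 : 41.8 : 100.0 : 79.7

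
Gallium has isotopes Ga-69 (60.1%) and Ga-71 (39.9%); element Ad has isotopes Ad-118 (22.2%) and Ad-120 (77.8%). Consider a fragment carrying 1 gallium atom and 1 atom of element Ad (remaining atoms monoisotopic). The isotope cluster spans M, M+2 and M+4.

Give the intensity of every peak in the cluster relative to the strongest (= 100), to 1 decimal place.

24.0 : 100.0 : 55.8

Gallium pattern (n=1): 0.6010 : 0.3990
Element Ad pattern (n=1): 0.2220 : 0.7780
Convolve the two distributions (both contribute in 2-u steps):
  M: 0.6010×0.2220 = 0.133422
  M+2: 0.6010×0.7780 + 0.3990×0.2220 = 0.556156
  M+4: 0.3990×0.7780 = 0.310422
Scale to base peak (0.556156) = 100: 24.0 : 100.0 : 55.8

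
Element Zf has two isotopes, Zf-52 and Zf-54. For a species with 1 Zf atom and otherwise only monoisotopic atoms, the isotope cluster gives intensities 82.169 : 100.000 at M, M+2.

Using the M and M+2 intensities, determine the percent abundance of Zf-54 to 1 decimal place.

54.9%

Write p for the Zf-52 fraction. I(M+2)/I(M) = [C(1,1)·p^0·(1−p)] / p^1 = 1·(1−p)/p = 100.000/82.169 = 1.2170
(1−p)/p = 1.2170/1 = 1.2170  ⇒  p = 1/(1 + 1.2170) = 0.4511
Zf-52: 45.1%, Zf-54: 54.9%.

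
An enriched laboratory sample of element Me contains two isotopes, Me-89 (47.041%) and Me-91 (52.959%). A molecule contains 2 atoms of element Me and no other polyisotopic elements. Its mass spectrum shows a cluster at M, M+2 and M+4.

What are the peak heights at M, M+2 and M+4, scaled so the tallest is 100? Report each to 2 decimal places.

44.41 : 100.00 : 56.29

Expanding (0.47041 + 0.52959)^2:
P(M) = 0.47041^2 = 0.221286
P(M+2) = 2 × 0.47041^1 × 0.52959^1 = 0.498249
P(M+4) = 0.52959^2 = 0.280466
The M+2 peak is largest (0.498249); scaling to 100 gives 44.41 : 100.00 : 56.29.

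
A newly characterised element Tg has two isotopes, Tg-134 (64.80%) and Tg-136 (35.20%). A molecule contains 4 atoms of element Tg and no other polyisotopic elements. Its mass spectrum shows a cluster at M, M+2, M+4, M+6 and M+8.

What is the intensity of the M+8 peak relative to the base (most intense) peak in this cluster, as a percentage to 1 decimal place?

Binomial terms of (0.6480 + 0.3520)^4: M 0.1763, M+2 0.3831, M+4 0.3122, M+6 0.1130, M+8 0.0154 → M+2 is the base peak.
P(M+2) = C(4,1) × 0.6480^3 × 0.3520^1 = 4 × 0.27209779 × 0.3520 = 0.383114 (base)
P(M+8) = C(4,4) × 0.6480^0 × 0.3520^4 = 1 × 1.0000 × 0.0153522 = 0.015352
Relative intensity = 0.015352 / 0.383114 × 100 = 4.0

4.0%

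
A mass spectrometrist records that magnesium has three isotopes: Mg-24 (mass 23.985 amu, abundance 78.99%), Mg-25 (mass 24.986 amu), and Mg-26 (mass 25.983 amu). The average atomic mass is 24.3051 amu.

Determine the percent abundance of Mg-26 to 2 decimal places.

11.01%

The remaining 21.01% is split between Mg-25 (fraction x) and Mg-26 (fraction 0.2101 − x).
Substituting: 24.986x + 25.983(0.2101 − x) = 5.3593485
(24.986 − 25.983)x = -0.0996798  ⇒  x = 0.09998, y = 0.11012
Mg-25: 10.00%, Mg-26: 11.01%.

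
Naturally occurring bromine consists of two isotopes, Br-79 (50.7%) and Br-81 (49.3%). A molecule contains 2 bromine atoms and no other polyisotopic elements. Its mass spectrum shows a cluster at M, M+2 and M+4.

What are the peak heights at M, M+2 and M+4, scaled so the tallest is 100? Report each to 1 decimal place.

The 2 Br atoms are independent, so intensities follow the terms of (0.507 + 0.493)^2.
P(M) = 0.507^2 = 0.257049
P(M+2) = 2 × 0.507^1 × 0.493^1 = 0.499902
P(M+4) = 0.493^2 = 0.243049
The M+2 peak is largest (0.499902); scaling to 100 gives 51.4 : 100.0 : 48.6.

51.4 : 100.0 : 48.6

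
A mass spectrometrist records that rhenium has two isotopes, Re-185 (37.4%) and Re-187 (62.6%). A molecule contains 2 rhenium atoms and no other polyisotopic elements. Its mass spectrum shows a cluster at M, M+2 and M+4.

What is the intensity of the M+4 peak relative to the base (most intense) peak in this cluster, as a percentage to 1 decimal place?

(0.374 + 0.626)^2 gives M 0.1399, M+2 0.4682, M+4 0.3919; the largest is M+2.
P(M+2) = C(2,1) × 0.374^1 × 0.626^1 = 2 × 0.3740 × 0.6260 = 0.468248 (base)
P(M+4) = C(2,2) × 0.374^0 × 0.626^2 = 1 × 1.0000 × 0.391876 = 0.391876
Relative intensity = 0.391876 / 0.468248 × 100 = 83.7

83.7%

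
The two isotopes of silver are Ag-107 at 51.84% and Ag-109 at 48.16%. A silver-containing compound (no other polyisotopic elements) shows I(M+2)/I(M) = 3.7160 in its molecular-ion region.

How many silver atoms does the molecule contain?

4

The M+2/M ratio from n Ag atoms is n · q/p = n · 0.4816/0.5184.
n = 3.7160 × 0.5184/0.4816 = 4.00 ≈ 4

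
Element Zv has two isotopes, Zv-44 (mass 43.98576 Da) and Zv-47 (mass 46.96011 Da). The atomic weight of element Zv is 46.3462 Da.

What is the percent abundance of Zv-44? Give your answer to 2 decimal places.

With x = fraction of Zv-44 (so Zv-47 is 1 − x):
43.98576·x + 46.96011·(1 − x) = 46.3462
(43.98576 − 46.96011)·x = 46.3462 − 46.96011
x = -0.61391 / -2.97435 = 0.20640 → 20.64% Zv-44, 79.36% Zv-47.

20.64%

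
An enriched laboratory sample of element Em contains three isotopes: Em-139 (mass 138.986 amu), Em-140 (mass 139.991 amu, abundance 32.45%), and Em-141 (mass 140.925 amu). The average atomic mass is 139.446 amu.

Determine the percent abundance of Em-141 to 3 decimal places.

6.904%

Let x and y be the fractions of Em-139 and Em-141. Then x + y = 1 − 0.3245 = 0.6755 and 138.986x + 140.925y = 139.446 − 0.3245×139.991 = 94.0189205.
Substituting: 138.986x + 140.925(0.6755 − x) = 94.0189205
(138.986 − 140.925)x = -1.175917  ⇒  x = 0.60646, y = 0.06904
Em-139: 60.646%, Em-141: 6.904%.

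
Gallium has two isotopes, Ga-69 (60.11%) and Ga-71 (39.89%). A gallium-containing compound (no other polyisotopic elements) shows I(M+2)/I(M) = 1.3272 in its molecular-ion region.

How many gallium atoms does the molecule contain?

The M+2/M ratio from n Ga atoms is n · q/p = n · 0.3989/0.6011.
n = 1.3272 × 0.6011/0.3989 = 2.00 ≈ 2

2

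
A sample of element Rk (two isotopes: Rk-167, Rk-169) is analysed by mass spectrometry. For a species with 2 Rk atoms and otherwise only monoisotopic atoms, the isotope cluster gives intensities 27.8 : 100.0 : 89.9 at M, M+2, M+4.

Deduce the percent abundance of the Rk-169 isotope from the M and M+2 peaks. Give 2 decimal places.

64.27%

If p is the fraction of Rk that is Rk-167, then I(M+2)/I(M) = [C(2,1)·p^1·(1−p)] / p^2 = 2·(1−p)/p = 100.0/27.8 = 3.5971
(1−p)/p = 3.5971/2 = 1.7986  ⇒  p = 1/(1 + 1.7986) = 0.3573
Rk-167: 35.73%, Rk-169: 64.27%.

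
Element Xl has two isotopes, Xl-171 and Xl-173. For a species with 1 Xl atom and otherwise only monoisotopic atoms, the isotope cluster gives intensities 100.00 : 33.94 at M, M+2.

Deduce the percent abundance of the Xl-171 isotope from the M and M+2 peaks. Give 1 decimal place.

74.7%

Write p for the Xl-171 fraction. I(M+2)/I(M) = [C(1,1)·p^0·(1−p)] / p^1 = 1·(1−p)/p = 33.94/100.00 = 0.3394
(1−p)/p = 0.3394/1 = 0.3394  ⇒  p = 1/(1 + 0.3394) = 0.7466
Xl-171: 74.7%, Xl-173: 25.3%.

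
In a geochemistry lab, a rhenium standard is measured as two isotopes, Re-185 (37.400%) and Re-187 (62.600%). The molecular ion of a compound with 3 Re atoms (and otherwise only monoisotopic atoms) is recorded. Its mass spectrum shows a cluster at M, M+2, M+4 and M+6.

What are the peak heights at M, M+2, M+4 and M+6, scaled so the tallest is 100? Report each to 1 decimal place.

Each Re atom is independently Re-185 (p = 0.37400) or Re-187 (q = 0.62600); the cluster is the binomial expansion (p + q)^3.
P(M) = 0.37400^3 = 0.052314
P(M+2) = 3 × 0.37400^2 × 0.62600^1 = 0.262687
P(M+4) = 3 × 0.37400^1 × 0.62600^2 = 0.439685
P(M+6) = 0.62600^3 = 0.245314
The M+4 peak is largest (0.439685); scaling to 100 gives 11.9 : 59.7 : 100.0 : 55.8.

11.9 : 59.7 : 100.0 : 55.8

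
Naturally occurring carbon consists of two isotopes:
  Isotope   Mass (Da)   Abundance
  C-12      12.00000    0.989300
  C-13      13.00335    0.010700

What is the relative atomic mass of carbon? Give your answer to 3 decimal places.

Ar = Σ fᵢ·mᵢ = 0.989300 × 12.00000 + 0.010700 × 13.00335
= 11.871600 + 0.139136 = 12.010736 Da

12.011 Da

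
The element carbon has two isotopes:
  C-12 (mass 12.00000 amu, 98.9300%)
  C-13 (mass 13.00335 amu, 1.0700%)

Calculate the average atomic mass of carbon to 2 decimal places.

The abundance-weighted mean is 0.989300 × 12.00000 + 0.010700 × 13.00335
= 11.871600 + 0.139136 = 12.010736 amu

12.01 amu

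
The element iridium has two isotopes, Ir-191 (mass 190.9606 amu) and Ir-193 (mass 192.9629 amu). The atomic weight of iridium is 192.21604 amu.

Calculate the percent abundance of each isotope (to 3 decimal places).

Ir-191: 37.300%, Ir-193: 62.700%

Let x be the fractional abundance of Ir-191; then Ir-193 has abundance 1 − x.
190.9606·x + 192.9629·(1 − x) = 192.21604
(190.9606 − 192.9629)·x = 192.21604 − 192.9629
x = -0.74686 / -2.0023 = 0.37300 → 37.300% Ir-191, 62.700% Ir-193.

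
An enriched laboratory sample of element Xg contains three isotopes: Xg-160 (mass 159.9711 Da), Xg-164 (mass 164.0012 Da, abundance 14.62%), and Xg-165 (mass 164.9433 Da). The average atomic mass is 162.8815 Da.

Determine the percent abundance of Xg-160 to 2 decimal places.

38.70%

Let x and y be the fractions of Xg-160 and Xg-165. Then x + y = 1 − 0.1462 = 0.8538 and 159.9711x + 164.9433y = 162.8815 − 0.1462×164.0012 = 138.90452456.
Substituting: 159.9711x + 164.9433(0.8538 − x) = 138.90452456
(159.9711 − 164.9433)x = -1.92406498  ⇒  x = 0.38696, y = 0.46684
Xg-160: 38.70%, Xg-165: 46.68%.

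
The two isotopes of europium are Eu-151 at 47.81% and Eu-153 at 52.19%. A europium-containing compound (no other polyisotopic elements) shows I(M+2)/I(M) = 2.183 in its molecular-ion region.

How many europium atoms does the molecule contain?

2

For n independent Eu atoms, I(M+2)/I(M) = n · (abundance Eu-153) / (abundance Eu-151) = n · 0.5219/0.4781.
n = 2.183 × 0.4781/0.5219 = 2.00 ≈ 2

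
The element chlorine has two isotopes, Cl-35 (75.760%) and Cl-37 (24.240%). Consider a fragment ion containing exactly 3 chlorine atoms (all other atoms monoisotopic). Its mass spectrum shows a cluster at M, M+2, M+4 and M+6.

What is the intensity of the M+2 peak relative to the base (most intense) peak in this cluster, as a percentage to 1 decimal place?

Term probabilities: M 0.4348, M+2 0.4174, M+4 0.1335, M+6 0.0142. Base peak = M.
P(M) = C(3,0) × 0.75760^3 × 0.24240^0 = 1 × 0.4348304 × 1.0000 = 0.434830 (base)
P(M+2) = C(3,1) × 0.75760^2 × 0.24240^1 = 3 × 0.57395776 × 0.2424 = 0.417382
Relative intensity = 0.417382 / 0.434830 × 100 = 96.0

96.0%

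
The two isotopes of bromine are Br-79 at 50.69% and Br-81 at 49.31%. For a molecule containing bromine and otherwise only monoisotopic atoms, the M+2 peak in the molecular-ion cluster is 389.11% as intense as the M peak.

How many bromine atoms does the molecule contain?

4

For n independent Br atoms, I(M+2)/I(M) = n · (abundance Br-81) / (abundance Br-79) = n · 0.4931/0.5069.
n = 3.8911 × 0.5069/0.4931 = 4.00 ≈ 4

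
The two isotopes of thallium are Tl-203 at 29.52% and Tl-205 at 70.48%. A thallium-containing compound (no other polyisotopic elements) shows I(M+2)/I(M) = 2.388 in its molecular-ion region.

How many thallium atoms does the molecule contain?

For n independent Tl atoms, I(M+2)/I(M) = n · (abundance Tl-205) / (abundance Tl-203) = n · 0.7048/0.2952.
n = 2.388 × 0.2952/0.7048 = 1.00 ≈ 1

1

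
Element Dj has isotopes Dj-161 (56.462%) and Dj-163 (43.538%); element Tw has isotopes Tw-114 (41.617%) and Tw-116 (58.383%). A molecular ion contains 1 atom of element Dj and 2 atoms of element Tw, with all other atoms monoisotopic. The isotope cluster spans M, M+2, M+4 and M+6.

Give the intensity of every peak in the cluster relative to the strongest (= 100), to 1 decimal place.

Element Dj pattern (n=1): 0.56462 : 0.43538
Element Tw pattern (n=2): 0.17319747 : 0.48594506 : 0.34085747
Convolve the two distributions (both contribute in 2-u steps):
  M: 0.56462×0.17319747 = 0.097791
  M+2: 0.56462×0.48594506 + 0.43538×0.17319747 = 0.349781
  M+4: 0.56462×0.34085747 + 0.43538×0.48594506 = 0.404026
  M+6: 0.43538×0.34085747 = 0.148403
Scale to base peak (0.404026) = 100: 24.2 : 86.6 : 100.0 : 36.7

24.2 : 86.6 : 100.0 : 36.7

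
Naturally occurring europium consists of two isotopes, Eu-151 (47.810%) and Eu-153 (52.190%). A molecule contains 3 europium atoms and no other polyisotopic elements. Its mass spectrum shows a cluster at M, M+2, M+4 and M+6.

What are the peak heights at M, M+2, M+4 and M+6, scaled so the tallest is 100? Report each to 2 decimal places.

27.97 : 91.61 : 100.00 : 36.39

The 3 Eu atoms are independent, so intensities follow the terms of (0.47810 + 0.52190)^3.
P(M) = 0.47810^3 = 0.109284
P(M+2) = 3 × 0.47810^2 × 0.52190^1 = 0.357887
P(M+4) = 3 × 0.47810^1 × 0.52190^2 = 0.390674
P(M+6) = 0.52190^3 = 0.142155
The M+4 peak is largest (0.390674); scaling to 100 gives 27.97 : 91.61 : 100.00 : 36.39.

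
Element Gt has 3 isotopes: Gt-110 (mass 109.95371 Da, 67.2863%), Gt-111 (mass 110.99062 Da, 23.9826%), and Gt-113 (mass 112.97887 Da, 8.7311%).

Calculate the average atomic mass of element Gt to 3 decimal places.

Average mass = Σ (abundance × isotope mass) = 0.672863 × 109.95371 + 0.239826 × 110.99062 + 0.087311 × 112.97887
= 73.983783 + 26.618436 + 9.864298 = 110.466517 Da

110.467 Da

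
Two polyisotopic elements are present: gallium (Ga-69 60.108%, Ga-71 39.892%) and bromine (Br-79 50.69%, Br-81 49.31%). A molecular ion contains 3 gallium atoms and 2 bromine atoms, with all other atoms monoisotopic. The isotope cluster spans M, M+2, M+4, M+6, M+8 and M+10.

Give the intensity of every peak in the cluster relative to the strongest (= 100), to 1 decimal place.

16.3 : 64.1 : 100.0 : 77.3 : 29.6 : 4.5

Gallium pattern (n=3): 0.2171685 : 0.432386 : 0.2869625 : 0.063483
Bromine pattern (n=2): 0.25694761 : 0.49990478 : 0.24314761
Convolve the two distributions (both contribute in 2-u steps):
  M: 0.2171685×0.25694761 = 0.055801
  M+2: 0.2171685×0.49990478 + 0.432386×0.25694761 = 0.219664
  M+4: 0.2171685×0.24314761 + 0.432386×0.49990478 + 0.2869625×0.25694761 = 0.342690
  M+6: 0.432386×0.24314761 + 0.2869625×0.49990478 + 0.063483×0.25694761 = 0.264899
  M+8: 0.2869625×0.24314761 + 0.063483×0.49990478 = 0.101510
  M+10: 0.063483×0.24314761 = 0.015436
Scale to base peak (0.342690) = 100: 16.3 : 64.1 : 100.0 : 77.3 : 29.6 : 4.5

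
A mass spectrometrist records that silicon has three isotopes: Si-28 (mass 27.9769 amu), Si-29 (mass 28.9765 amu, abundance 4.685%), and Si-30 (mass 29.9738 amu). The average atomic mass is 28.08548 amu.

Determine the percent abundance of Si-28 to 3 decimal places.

92.223%

Let x and y be the fractions of Si-28 and Si-30. Then x + y = 1 − 0.04685 = 0.95315 and 27.9769x + 29.9738y = 28.08548 − 0.04685×28.9765 = 26.727930975.
Substituting: 27.9769x + 29.9738(0.95315 − x) = 26.727930975
(27.9769 − 29.9738)x = -1.841596495  ⇒  x = 0.92223, y = 0.03092
Si-28: 92.223%, Si-30: 3.092%.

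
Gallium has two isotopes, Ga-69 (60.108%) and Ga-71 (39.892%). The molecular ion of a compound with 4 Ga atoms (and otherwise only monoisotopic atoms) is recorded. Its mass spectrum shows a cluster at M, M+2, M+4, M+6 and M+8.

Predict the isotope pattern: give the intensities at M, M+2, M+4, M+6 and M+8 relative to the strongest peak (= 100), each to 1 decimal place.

The 4 Ga atoms are independent, so intensities follow the terms of (0.60108 + 0.39892)^4.
P(M) = 0.60108^4 = 0.130536
P(M+2) = 4 × 0.60108^3 × 0.39892^1 = 0.346531
P(M+4) = 6 × 0.60108^2 × 0.39892^2 = 0.344975
P(M+6) = 4 × 0.60108^1 × 0.39892^3 = 0.152633
P(M+8) = 0.39892^4 = 0.025325
The M+2 peak is largest (0.346531); scaling to 100 gives 37.7 : 100.0 : 99.6 : 44.0 : 7.3.

37.7 : 100.0 : 99.6 : 44.0 : 7.3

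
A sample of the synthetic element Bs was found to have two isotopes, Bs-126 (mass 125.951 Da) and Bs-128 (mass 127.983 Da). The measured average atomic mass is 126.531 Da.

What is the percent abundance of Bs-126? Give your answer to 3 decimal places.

71.457%

Writing the weighted mean with unknown fraction x of Bs-126:
125.951·x + 127.983·(1 − x) = 126.531
(125.951 − 127.983)·x = 126.531 − 127.983
x = -1.452 / -2.032 = 0.71457 → 71.457% Bs-126, 28.543% Bs-128.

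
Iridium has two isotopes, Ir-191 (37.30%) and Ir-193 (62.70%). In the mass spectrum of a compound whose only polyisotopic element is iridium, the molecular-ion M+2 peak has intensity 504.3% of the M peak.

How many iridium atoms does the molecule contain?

For n independent Ir atoms, I(M+2)/I(M) = n · (abundance Ir-193) / (abundance Ir-191) = n · 0.6270/0.3730.
n = 5.043 × 0.3730/0.6270 = 3.00 ≈ 3

3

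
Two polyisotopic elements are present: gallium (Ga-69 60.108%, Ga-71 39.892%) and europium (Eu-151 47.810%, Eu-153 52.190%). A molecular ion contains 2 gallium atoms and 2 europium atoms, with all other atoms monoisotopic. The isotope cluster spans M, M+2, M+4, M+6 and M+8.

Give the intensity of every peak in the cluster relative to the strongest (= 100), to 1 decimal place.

22.1 : 77.5 : 100.0 : 56.1 : 11.6

Gallium pattern (n=2): 0.36129717 : 0.47956567 : 0.15913717
Europium pattern (n=2): 0.22857961 : 0.49904078 : 0.27237961
Convolve the two distributions (both contribute in 2-u steps):
  M: 0.36129717×0.22857961 = 0.082585
  M+2: 0.36129717×0.49904078 + 0.47956567×0.22857961 = 0.289921
  M+4: 0.36129717×0.27237961 + 0.47956567×0.49904078 + 0.15913717×0.22857961 = 0.374108
  M+6: 0.47956567×0.27237961 + 0.15913717×0.49904078 = 0.210040
  M+8: 0.15913717×0.27237961 = 0.043346
Scale to base peak (0.374108) = 100: 22.1 : 77.5 : 100.0 : 56.1 : 11.6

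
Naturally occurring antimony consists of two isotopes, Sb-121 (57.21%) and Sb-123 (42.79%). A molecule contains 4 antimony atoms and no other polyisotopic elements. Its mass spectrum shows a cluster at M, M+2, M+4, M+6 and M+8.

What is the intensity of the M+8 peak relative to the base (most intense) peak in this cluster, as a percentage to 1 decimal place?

Term probabilities: M 0.1071, M+2 0.3205, M+4 0.3596, M+6 0.1793, M+8 0.0335. Base peak = M+4.
P(M+4) = C(4,2) × 0.5721^2 × 0.4279^2 = 6 × 0.32729841 × 0.18309841 = 0.359567 (base)
P(M+8) = C(4,4) × 0.5721^0 × 0.4279^4 = 1 × 1.0000 × 0.03352503 = 0.033525
Relative intensity = 0.033525 / 0.359567 × 100 = 9.3

9.3%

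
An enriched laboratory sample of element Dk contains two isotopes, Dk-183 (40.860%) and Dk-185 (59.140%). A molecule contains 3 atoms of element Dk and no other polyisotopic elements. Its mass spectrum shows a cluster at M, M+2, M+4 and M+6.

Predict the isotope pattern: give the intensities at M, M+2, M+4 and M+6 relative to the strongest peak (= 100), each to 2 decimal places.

Expanding (0.40860 + 0.59140)^3:
P(M) = 0.40860^3 = 0.068217
P(M+2) = 3 × 0.40860^2 × 0.59140^1 = 0.296210
P(M+4) = 3 × 0.40860^1 × 0.59140^2 = 0.428728
P(M+6) = 0.59140^3 = 0.206844
The M+4 peak is largest (0.428728); scaling to 100 gives 15.91 : 69.09 : 100.00 : 48.25.

15.91 : 69.09 : 100.00 : 48.25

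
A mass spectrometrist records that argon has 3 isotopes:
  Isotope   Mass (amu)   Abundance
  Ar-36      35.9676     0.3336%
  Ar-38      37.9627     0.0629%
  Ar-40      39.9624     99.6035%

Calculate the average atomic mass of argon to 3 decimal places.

Average mass = Σ (abundance × isotope mass) = 0.003336 × 35.9676 + 0.000629 × 37.9627 + 0.996035 × 39.9624
= 0.11999 + 0.02388 + 39.80395 = 39.94782 amu

39.948 amu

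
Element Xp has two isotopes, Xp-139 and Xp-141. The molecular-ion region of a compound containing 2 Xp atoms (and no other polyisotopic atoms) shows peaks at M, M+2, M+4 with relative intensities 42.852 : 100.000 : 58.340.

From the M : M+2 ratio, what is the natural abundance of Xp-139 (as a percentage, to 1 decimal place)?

Write p for the Xp-139 fraction. I(M+2)/I(M) = [C(2,1)·p^1·(1−p)] / p^2 = 2·(1−p)/p = 100.000/42.852 = 2.3336
(1−p)/p = 2.3336/2 = 1.1668  ⇒  p = 1/(1 + 1.1668) = 0.4615
Xp-139: 46.2%, Xp-141: 53.8%.

46.2%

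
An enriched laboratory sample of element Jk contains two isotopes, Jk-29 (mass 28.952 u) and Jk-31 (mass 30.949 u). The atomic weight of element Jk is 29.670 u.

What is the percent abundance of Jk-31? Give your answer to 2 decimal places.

With x = fraction of Jk-29 (so Jk-31 is 1 − x):
28.952·x + 30.949·(1 − x) = 29.670
(28.952 − 30.949)·x = 29.670 − 30.949
x = -1.279 / -1.997 = 0.64046 → 64.05% Jk-29, 35.95% Jk-31.

35.95%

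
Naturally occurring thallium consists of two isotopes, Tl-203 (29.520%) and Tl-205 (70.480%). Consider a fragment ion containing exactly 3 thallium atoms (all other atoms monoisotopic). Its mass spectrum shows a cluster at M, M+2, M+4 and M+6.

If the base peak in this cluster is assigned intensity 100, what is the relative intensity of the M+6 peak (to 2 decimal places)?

Binomial terms of (0.29520 + 0.70480)^3: M 0.0257, M+2 0.1843, M+4 0.4399, M+6 0.3501 → M+4 is the base peak.
P(M+4) = C(3,2) × 0.29520^1 × 0.70480^2 = 3 × 0.2952 × 0.49674304 = 0.439916 (base)
P(M+6) = C(3,3) × 0.29520^0 × 0.70480^3 = 1 × 1.0000 × 0.35010449 = 0.350104
Relative intensity = 0.350104 / 0.439916 × 100 = 79.58

79.58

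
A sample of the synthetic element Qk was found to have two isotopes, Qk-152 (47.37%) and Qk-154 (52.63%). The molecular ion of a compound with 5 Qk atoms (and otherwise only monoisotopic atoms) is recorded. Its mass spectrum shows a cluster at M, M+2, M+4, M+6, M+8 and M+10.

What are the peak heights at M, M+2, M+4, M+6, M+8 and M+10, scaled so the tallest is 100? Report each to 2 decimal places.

Expanding (0.4737 + 0.5263)^5:
P(M) = 0.4737^5 = 0.023852
P(M+2) = 5 × 0.4737^4 × 0.5263^1 = 0.132500
P(M+4) = 10 × 0.4737^3 × 0.5263^2 = 0.294426
P(M+6) = 10 × 0.4737^2 × 0.5263^3 = 0.327120
P(M+8) = 5 × 0.4737^1 × 0.5263^4 = 0.181722
P(M+10) = 0.5263^5 = 0.040380
The M+6 peak is largest (0.327120); scaling to 100 gives 7.29 : 40.51 : 90.01 : 100.00 : 55.55 : 12.34.

7.29 : 40.51 : 90.01 : 100.00 : 55.55 : 12.34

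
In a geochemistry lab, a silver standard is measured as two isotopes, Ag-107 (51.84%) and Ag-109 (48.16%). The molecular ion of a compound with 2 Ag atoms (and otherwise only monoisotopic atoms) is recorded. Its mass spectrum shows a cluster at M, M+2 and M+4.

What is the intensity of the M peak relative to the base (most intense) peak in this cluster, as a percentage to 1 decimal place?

(0.5184 + 0.4816)^2 gives M 0.2687, M+2 0.4993, M+4 0.2319; the largest is M+2.
P(M+2) = C(2,1) × 0.5184^1 × 0.4816^1 = 2 × 0.5184 × 0.4816 = 0.499323 (base)
P(M) = C(2,0) × 0.5184^2 × 0.4816^0 = 1 × 0.26873856 × 1.0000 = 0.268739
Relative intensity = 0.268739 / 0.499323 × 100 = 53.8

53.8%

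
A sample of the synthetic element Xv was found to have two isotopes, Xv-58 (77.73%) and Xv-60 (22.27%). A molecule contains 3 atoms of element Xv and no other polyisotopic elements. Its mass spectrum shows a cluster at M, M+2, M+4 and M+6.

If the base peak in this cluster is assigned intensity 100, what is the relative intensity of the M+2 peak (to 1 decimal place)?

86.0

(0.7773 + 0.2227)^3 gives M 0.4696, M+2 0.4037, M+4 0.1157, M+6 0.0110; the largest is M.
P(M) = C(3,0) × 0.7773^3 × 0.2227^0 = 1 × 0.469641 × 1.0000 = 0.469641 (base)
P(M+2) = C(3,1) × 0.7773^2 × 0.2227^1 = 3 × 0.60419529 × 0.2227 = 0.403663
Relative intensity = 0.403663 / 0.469641 × 100 = 86.0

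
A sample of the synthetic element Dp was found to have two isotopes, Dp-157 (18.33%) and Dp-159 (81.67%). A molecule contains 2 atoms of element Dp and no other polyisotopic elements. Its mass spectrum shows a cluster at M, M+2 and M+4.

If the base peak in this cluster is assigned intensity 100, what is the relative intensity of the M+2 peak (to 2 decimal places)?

(0.1833 + 0.8167)^2 gives M 0.0336, M+2 0.2994, M+4 0.6670; the largest is M+4.
P(M+4) = C(2,2) × 0.1833^0 × 0.8167^2 = 1 × 1.0000 × 0.66699889 = 0.666999 (base)
P(M+2) = C(2,1) × 0.1833^1 × 0.8167^1 = 2 × 0.1833 × 0.8167 = 0.299402
Relative intensity = 0.299402 / 0.666999 × 100 = 44.89

44.89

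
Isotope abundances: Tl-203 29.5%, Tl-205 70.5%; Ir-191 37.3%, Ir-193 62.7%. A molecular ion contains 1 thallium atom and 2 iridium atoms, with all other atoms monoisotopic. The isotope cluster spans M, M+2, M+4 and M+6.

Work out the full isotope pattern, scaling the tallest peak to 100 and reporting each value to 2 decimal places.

Thallium pattern (n=1): 0.2950 : 0.7050
Iridium pattern (n=2): 0.139129 : 0.467742 : 0.393129
Convolve the two distributions (both contribute in 2-u steps):
  M: 0.2950×0.139129 = 0.041043
  M+2: 0.2950×0.467742 + 0.7050×0.139129 = 0.236070
  M+4: 0.2950×0.393129 + 0.7050×0.467742 = 0.445731
  M+6: 0.7050×0.393129 = 0.277156
Scale to base peak (0.445731) = 100: 9.21 : 52.96 : 100.00 : 62.18

9.21 : 52.96 : 100.00 : 62.18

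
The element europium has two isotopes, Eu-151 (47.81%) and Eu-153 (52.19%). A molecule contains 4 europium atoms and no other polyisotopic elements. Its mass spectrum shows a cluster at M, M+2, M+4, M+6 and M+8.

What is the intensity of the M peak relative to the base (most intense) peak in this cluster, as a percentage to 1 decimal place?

(0.4781 + 0.5219)^4 gives M 0.0522, M+2 0.2281, M+4 0.3736, M+6 0.2719, M+8 0.0742; the largest is M+4.
P(M+4) = C(4,2) × 0.4781^2 × 0.5219^2 = 6 × 0.22857961 × 0.27237961 = 0.373563 (base)
P(M) = C(4,0) × 0.4781^4 × 0.5219^0 = 1 × 0.05224864 × 1.0000 = 0.052249
Relative intensity = 0.052249 / 0.373563 × 100 = 14.0

14.0%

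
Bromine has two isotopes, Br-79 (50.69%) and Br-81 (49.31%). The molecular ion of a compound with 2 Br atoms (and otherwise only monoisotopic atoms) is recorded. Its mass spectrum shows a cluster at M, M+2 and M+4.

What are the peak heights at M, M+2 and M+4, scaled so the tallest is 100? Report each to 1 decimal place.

51.4 : 100.0 : 48.6

The 2 Br atoms are independent, so intensities follow the terms of (0.5069 + 0.4931)^2.
P(M) = 0.5069^2 = 0.256948
P(M+2) = 2 × 0.5069^1 × 0.4931^1 = 0.499905
P(M+4) = 0.4931^2 = 0.243148
The M+2 peak is largest (0.499905); scaling to 100 gives 51.4 : 100.0 : 48.6.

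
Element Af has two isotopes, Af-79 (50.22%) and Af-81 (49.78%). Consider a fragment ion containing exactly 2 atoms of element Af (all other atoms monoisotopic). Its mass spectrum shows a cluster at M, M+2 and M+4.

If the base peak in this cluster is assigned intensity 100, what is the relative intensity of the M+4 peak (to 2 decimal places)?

Term probabilities: M 0.2522, M+2 0.5000, M+4 0.2478. Base peak = M+2.
P(M+2) = C(2,1) × 0.5022^1 × 0.4978^1 = 2 × 0.5022 × 0.4978 = 0.499990 (base)
P(M+4) = C(2,2) × 0.5022^0 × 0.4978^2 = 1 × 1.0000 × 0.24780484 = 0.247805
Relative intensity = 0.247805 / 0.499990 × 100 = 49.56

49.56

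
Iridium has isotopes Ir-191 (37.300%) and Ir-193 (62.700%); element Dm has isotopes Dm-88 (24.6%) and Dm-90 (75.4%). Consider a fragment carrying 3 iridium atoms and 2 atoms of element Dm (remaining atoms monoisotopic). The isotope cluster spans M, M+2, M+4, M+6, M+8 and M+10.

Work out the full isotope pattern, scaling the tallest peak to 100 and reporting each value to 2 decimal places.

Iridium pattern (n=3): 0.05189512 : 0.26170165 : 0.43991135 : 0.24649188
Element Dm pattern (n=2): 0.060516 : 0.370968 : 0.568516
Convolve the two distributions (both contribute in 2-u steps):
  M: 0.05189512×0.060516 = 0.003140
  M+2: 0.05189512×0.370968 + 0.26170165×0.060516 = 0.035089
  M+4: 0.05189512×0.568516 + 0.26170165×0.370968 + 0.43991135×0.060516 = 0.153208
  M+6: 0.26170165×0.568516 + 0.43991135×0.370968 + 0.24649188×0.060516 = 0.326891
  M+8: 0.43991135×0.568516 + 0.24649188×0.370968 = 0.341537
  M+10: 0.24649188×0.568516 = 0.140135
Scale to base peak (0.341537) = 100: 0.92 : 10.27 : 44.86 : 95.71 : 100.00 : 41.03

0.92 : 10.27 : 44.86 : 95.71 : 100.00 : 41.03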